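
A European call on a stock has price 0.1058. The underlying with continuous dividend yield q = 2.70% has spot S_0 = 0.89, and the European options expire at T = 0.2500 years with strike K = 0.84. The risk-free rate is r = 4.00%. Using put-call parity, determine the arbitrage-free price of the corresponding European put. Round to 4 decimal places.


Answer: Put price = 0.0534

Derivation:
Put-call parity: C - P = S_0 * exp(-qT) - K * exp(-rT).
S_0 * exp(-qT) = 0.8900 * 0.99327273 = 0.88401273
K * exp(-rT) = 0.8400 * 0.99004983 = 0.83164186
P = C - S*exp(-qT) + K*exp(-rT)
P = 0.1058 - 0.88401273 + 0.83164186 = 0.0534


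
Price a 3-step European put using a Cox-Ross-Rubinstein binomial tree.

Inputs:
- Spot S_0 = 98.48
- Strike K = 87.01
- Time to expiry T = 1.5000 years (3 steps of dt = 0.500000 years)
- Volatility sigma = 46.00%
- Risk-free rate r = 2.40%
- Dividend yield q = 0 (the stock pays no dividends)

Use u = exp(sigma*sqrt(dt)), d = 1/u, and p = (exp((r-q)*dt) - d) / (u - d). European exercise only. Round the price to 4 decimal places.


dt = T/N = 0.500000
u = exp(sigma*sqrt(dt)) = 1.384403; d = 1/u = 0.722333
p = (exp((r-q)*dt) - d) / (u - d) = 0.437626
Discount per step: exp(-r*dt) = 0.988072
Stock lattice S(k, i) with i counting down-moves:
  k=0: S(0,0) = 98.4800
  k=1: S(1,0) = 136.3360; S(1,1) = 71.1353
  k=2: S(2,0) = 188.7440; S(2,1) = 98.4800; S(2,2) = 51.3834
  k=3: S(3,0) = 261.2978; S(3,1) = 136.3360; S(3,2) = 71.1353; S(3,3) = 37.1159
Terminal payoffs V(N, i) = max(K - S_T, 0):
  V(3,0) = 0.000000; V(3,1) = 0.000000; V(3,2) = 15.874653; V(3,3) = 49.894075
Backward induction: V(k, i) = exp(-r*dt) * [p * V(k+1, i) + (1-p) * V(k+1, i+1)].
  V(2,0) = exp(-r*dt) * [p*0.000000 + (1-p)*0.000000] = 0.000000
  V(2,1) = exp(-r*dt) * [p*0.000000 + (1-p)*15.874653] = 8.820997
  V(2,2) = exp(-r*dt) * [p*15.874653 + (1-p)*49.894075] = 34.588716
  V(1,0) = exp(-r*dt) * [p*0.000000 + (1-p)*8.820997] = 4.901524
  V(1,1) = exp(-r*dt) * [p*8.820997 + (1-p)*34.588716] = 23.034011
  V(0,0) = exp(-r*dt) * [p*4.901524 + (1-p)*23.034011] = 14.918655

Answer: Price = V(0,0) = 14.9187


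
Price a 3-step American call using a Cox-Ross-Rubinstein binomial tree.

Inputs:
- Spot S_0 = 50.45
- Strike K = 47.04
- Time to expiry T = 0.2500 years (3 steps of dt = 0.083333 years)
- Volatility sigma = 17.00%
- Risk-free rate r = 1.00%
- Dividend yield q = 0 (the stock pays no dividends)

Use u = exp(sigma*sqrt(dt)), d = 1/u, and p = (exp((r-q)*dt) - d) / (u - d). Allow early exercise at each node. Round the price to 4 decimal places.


Answer: Price = V(0,0) = 3.9734

Derivation:
dt = T/N = 0.083333
u = exp(sigma*sqrt(dt)) = 1.050299; d = 1/u = 0.952110
p = (exp((r-q)*dt) - d) / (u - d) = 0.496224
Discount per step: exp(-r*dt) = 0.999167
Stock lattice S(k, i) with i counting down-moves:
  k=0: S(0,0) = 50.4500
  k=1: S(1,0) = 52.9876; S(1,1) = 48.0339
  k=2: S(2,0) = 55.6528; S(2,1) = 50.4500; S(2,2) = 45.7336
  k=3: S(3,0) = 58.4521; S(3,1) = 52.9876; S(3,2) = 48.0339; S(3,3) = 43.5434
Terminal payoffs V(N, i) = max(S_T - K, 0):
  V(3,0) = 11.412068; V(3,1) = 5.947579; V(3,2) = 0.993946; V(3,3) = 0.000000
Backward induction: V(k, i) = exp(-r*dt) * [p * V(k+1, i) + (1-p) * V(k+1, i+1)]; then take max(V_cont, immediate exercise) for American.
  V(2,0) = exp(-r*dt) * [p*11.412068 + (1-p)*5.947579] = 8.651978; exercise = 8.612795; V(2,0) = max -> 8.651978
  V(2,1) = exp(-r*dt) * [p*5.947579 + (1-p)*0.993946] = 3.449184; exercise = 3.410000; V(2,1) = max -> 3.449184
  V(2,2) = exp(-r*dt) * [p*0.993946 + (1-p)*0.000000] = 0.492809; exercise = 0.000000; V(2,2) = max -> 0.492809
  V(1,0) = exp(-r*dt) * [p*8.651978 + (1-p)*3.449184] = 6.025913; exercise = 5.947579; V(1,0) = max -> 6.025913
  V(1,1) = exp(-r*dt) * [p*3.449184 + (1-p)*0.492809] = 1.958202; exercise = 0.993946; V(1,1) = max -> 1.958202
  V(0,0) = exp(-r*dt) * [p*6.025913 + (1-p)*1.958202] = 3.973387; exercise = 3.410000; V(0,0) = max -> 3.973387


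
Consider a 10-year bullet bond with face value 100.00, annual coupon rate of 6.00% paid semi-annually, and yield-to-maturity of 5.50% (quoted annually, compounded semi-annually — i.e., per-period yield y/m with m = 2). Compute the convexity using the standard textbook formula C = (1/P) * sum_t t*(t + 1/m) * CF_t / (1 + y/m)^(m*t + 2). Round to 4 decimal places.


Answer: Convexity = 69.7115

Derivation:
Coupon per period c = face * coupon_rate / m = 3.000000
Periods per year m = 2; per-period yield y/m = 0.027500
Number of cashflows N = 20
Cashflows (t years, CF_t, discount factor 1/(1+y/m)^(m*t), PV):
  t = 0.5000: CF_t = 3.000000, DF = 0.973236, PV = 2.919708
  t = 1.0000: CF_t = 3.000000, DF = 0.947188, PV = 2.841565
  t = 1.5000: CF_t = 3.000000, DF = 0.921838, PV = 2.765513
  t = 2.0000: CF_t = 3.000000, DF = 0.897166, PV = 2.691497
  t = 2.5000: CF_t = 3.000000, DF = 0.873154, PV = 2.619462
  t = 3.0000: CF_t = 3.000000, DF = 0.849785, PV = 2.549355
  t = 3.5000: CF_t = 3.000000, DF = 0.827041, PV = 2.481124
  t = 4.0000: CF_t = 3.000000, DF = 0.804906, PV = 2.414719
  t = 4.5000: CF_t = 3.000000, DF = 0.783364, PV = 2.350092
  t = 5.0000: CF_t = 3.000000, DF = 0.762398, PV = 2.287194
  t = 5.5000: CF_t = 3.000000, DF = 0.741993, PV = 2.225979
  t = 6.0000: CF_t = 3.000000, DF = 0.722134, PV = 2.166403
  t = 6.5000: CF_t = 3.000000, DF = 0.702807, PV = 2.108422
  t = 7.0000: CF_t = 3.000000, DF = 0.683997, PV = 2.051992
  t = 7.5000: CF_t = 3.000000, DF = 0.665691, PV = 1.997072
  t = 8.0000: CF_t = 3.000000, DF = 0.647874, PV = 1.943623
  t = 8.5000: CF_t = 3.000000, DF = 0.630535, PV = 1.891604
  t = 9.0000: CF_t = 3.000000, DF = 0.613659, PV = 1.840977
  t = 9.5000: CF_t = 3.000000, DF = 0.597235, PV = 1.791705
  t = 10.0000: CF_t = 103.000000, DF = 0.581251, PV = 59.868808
Price P = sum_t PV_t = 103.806813
Convexity numerator sum_t t*(t + 1/m) * CF_t / (1+y/m)^(m*t + 2):
  t = 0.5000: term = 1.382757
  t = 1.0000: term = 4.037246
  t = 1.5000: term = 7.858386
  t = 2.0000: term = 12.746774
  t = 2.5000: term = 18.608429
  t = 3.0000: term = 25.354550
  t = 3.5000: term = 32.901282
  t = 4.0000: term = 41.169487
  t = 4.5000: term = 50.084534
  t = 5.0000: term = 59.576088
  t = 5.5000: term = 69.577913
  t = 6.0000: term = 80.027681
  t = 6.5000: term = 90.866791
  t = 7.0000: term = 102.040193
  t = 7.5000: term = 113.496217
  t = 8.0000: term = 125.186419
  t = 8.5000: term = 137.065423
  t = 9.0000: term = 149.090770
  t = 9.5000: term = 161.222785
  t = 10.0000: term = 5954.238845
Convexity = (1/P) * sum = 7236.532569 / 103.806813 = 69.711538


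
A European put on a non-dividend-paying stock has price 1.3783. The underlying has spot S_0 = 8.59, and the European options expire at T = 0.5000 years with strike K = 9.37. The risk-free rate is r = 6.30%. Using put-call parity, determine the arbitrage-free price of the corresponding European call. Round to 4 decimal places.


Answer: Call price = 0.8889

Derivation:
Put-call parity: C - P = S_0 * exp(-qT) - K * exp(-rT).
S_0 * exp(-qT) = 8.5900 * 1.00000000 = 8.59000000
K * exp(-rT) = 9.3700 * 0.96899096 = 9.07944526
C = P + S*exp(-qT) - K*exp(-rT)
C = 1.3783 + 8.59000000 - 9.07944526 = 0.8889


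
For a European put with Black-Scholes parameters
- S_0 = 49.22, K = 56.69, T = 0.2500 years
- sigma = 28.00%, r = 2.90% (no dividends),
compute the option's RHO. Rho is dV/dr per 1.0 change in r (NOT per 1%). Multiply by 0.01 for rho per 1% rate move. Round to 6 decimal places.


Answer: Rho = -11.930108

Derivation:
d1 = -0.8874841670; d2 = -1.0274841670
phi(d1) = 0.2690783692; exp(-qT) = 1.0000000000; exp(-rT) = 0.9927762179
N(-d2) = 0.8479037314
Rho = -K*T*exp(-rT)*N(-d2) = -56.6900 * 0.2500 * 0.9927762179 * 0.8479037314 = -11.930108


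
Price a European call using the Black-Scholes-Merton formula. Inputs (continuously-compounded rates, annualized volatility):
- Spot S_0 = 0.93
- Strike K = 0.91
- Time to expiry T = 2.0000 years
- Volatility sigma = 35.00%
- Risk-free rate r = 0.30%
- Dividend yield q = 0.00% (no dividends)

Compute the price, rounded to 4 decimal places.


Answer: Price = 0.1923

Derivation:
d1 = (ln(S/K) + (r - q + 0.5*sigma^2) * T) / (sigma * sqrt(T)) = 0.30353061
d2 = d1 - sigma * sqrt(T) = -0.19144414
exp(-rT) = 0.99401796; exp(-qT) = 1.00000000
C = S_0 * exp(-qT) * N(d1) - K * exp(-rT) * N(d2)
N(d1) = 0.61925724; N(d2) = 0.42408882
C = 0.9300 * 1.00000000 * 0.61925724 - 0.9100 * 0.99401796 * 0.42408882 = 0.1923


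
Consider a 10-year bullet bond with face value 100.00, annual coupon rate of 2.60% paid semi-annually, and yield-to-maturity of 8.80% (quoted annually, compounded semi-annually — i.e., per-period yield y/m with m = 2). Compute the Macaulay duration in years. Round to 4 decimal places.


Answer: Macaulay duration = 8.4309 years

Derivation:
Coupon per period c = face * coupon_rate / m = 1.300000
Periods per year m = 2; per-period yield y/m = 0.044000
Number of cashflows N = 20
Cashflows (t years, CF_t, discount factor 1/(1+y/m)^(m*t), PV):
  t = 0.5000: CF_t = 1.300000, DF = 0.957854, PV = 1.245211
  t = 1.0000: CF_t = 1.300000, DF = 0.917485, PV = 1.192731
  t = 1.5000: CF_t = 1.300000, DF = 0.878817, PV = 1.142462
  t = 2.0000: CF_t = 1.300000, DF = 0.841779, PV = 1.094312
  t = 2.5000: CF_t = 1.300000, DF = 0.806302, PV = 1.048192
  t = 3.0000: CF_t = 1.300000, DF = 0.772320, PV = 1.004015
  t = 3.5000: CF_t = 1.300000, DF = 0.739770, PV = 0.961701
  t = 4.0000: CF_t = 1.300000, DF = 0.708592, PV = 0.921169
  t = 4.5000: CF_t = 1.300000, DF = 0.678728, PV = 0.882346
  t = 5.0000: CF_t = 1.300000, DF = 0.650122, PV = 0.845159
  t = 5.5000: CF_t = 1.300000, DF = 0.622722, PV = 0.809539
  t = 6.0000: CF_t = 1.300000, DF = 0.596477, PV = 0.775421
  t = 6.5000: CF_t = 1.300000, DF = 0.571339, PV = 0.742740
  t = 7.0000: CF_t = 1.300000, DF = 0.547259, PV = 0.711437
  t = 7.5000: CF_t = 1.300000, DF = 0.524195, PV = 0.681453
  t = 8.0000: CF_t = 1.300000, DF = 0.502102, PV = 0.652733
  t = 8.5000: CF_t = 1.300000, DF = 0.480941, PV = 0.625223
  t = 9.0000: CF_t = 1.300000, DF = 0.460671, PV = 0.598873
  t = 9.5000: CF_t = 1.300000, DF = 0.441256, PV = 0.573633
  t = 10.0000: CF_t = 101.300000, DF = 0.422659, PV = 42.815347
Price P = sum_t PV_t = 59.323696
Macaulay numerator sum_t t * PV_t:
  t * PV_t at t = 0.5000: 0.622605
  t * PV_t at t = 1.0000: 1.192731
  t * PV_t at t = 1.5000: 1.713693
  t * PV_t at t = 2.0000: 2.188625
  t * PV_t at t = 2.5000: 2.620480
  t * PV_t at t = 3.0000: 3.012046
  t * PV_t at t = 3.5000: 3.365952
  t * PV_t at t = 4.0000: 3.684676
  t * PV_t at t = 4.5000: 3.970556
  t * PV_t at t = 5.0000: 4.225794
  t * PV_t at t = 5.5000: 4.452465
  t * PV_t at t = 6.0000: 4.652524
  t * PV_t at t = 6.5000: 4.827811
  t * PV_t at t = 7.0000: 4.980058
  t * PV_t at t = 7.5000: 5.110897
  t * PV_t at t = 8.0000: 5.221862
  t * PV_t at t = 8.5000: 5.314395
  t * PV_t at t = 9.0000: 5.389853
  t * PV_t at t = 9.5000: 5.449510
  t * PV_t at t = 10.0000: 428.153474
Macaulay duration D = (sum_t t * PV_t) / P = 500.150008 / 59.323696 = 8.430864


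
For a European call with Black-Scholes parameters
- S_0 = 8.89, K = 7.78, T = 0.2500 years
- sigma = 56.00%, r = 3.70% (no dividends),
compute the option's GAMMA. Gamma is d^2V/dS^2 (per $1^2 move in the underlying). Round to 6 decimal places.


d1 = 0.6493596833; d2 = 0.3693596833
phi(d1) = 0.3231067444; exp(-qT) = 1.0000000000; exp(-rT) = 0.9907926496
Gamma = exp(-qT) * phi(d1) / (S * sigma * sqrt(T)) = 1.0000000000 * 0.3231067444 / (8.8900 * 0.5600 * 0.5000000000) = 0.129803

Answer: Gamma = 0.129803


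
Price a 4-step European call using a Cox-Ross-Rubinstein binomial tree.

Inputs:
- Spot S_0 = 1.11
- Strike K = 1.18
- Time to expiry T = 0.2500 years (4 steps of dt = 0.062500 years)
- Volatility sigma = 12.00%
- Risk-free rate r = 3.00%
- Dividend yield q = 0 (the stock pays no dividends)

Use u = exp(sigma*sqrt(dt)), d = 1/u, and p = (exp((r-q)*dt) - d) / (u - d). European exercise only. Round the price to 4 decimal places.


Answer: Price = V(0,0) = 0.0053

Derivation:
dt = T/N = 0.062500
u = exp(sigma*sqrt(dt)) = 1.030455; d = 1/u = 0.970446
p = (exp((r-q)*dt) - d) / (u - d) = 0.523775
Discount per step: exp(-r*dt) = 0.998127
Stock lattice S(k, i) with i counting down-moves:
  k=0: S(0,0) = 1.1100
  k=1: S(1,0) = 1.1438; S(1,1) = 1.0772
  k=2: S(2,0) = 1.1786; S(2,1) = 1.1100; S(2,2) = 1.0454
  k=3: S(3,0) = 1.2145; S(3,1) = 1.1438; S(3,2) = 1.0772; S(3,3) = 1.0145
  k=4: S(4,0) = 1.2515; S(4,1) = 1.1786; S(4,2) = 1.1100; S(4,3) = 1.0454; S(4,4) = 0.9845
Terminal payoffs V(N, i) = max(S_T - K, 0):
  V(4,0) = 0.071522; V(4,1) = 0.000000; V(4,2) = 0.000000; V(4,3) = 0.000000; V(4,4) = 0.000000
Backward induction: V(k, i) = exp(-r*dt) * [p * V(k+1, i) + (1-p) * V(k+1, i+1)].
  V(3,0) = exp(-r*dt) * [p*0.071522 + (1-p)*0.000000] = 0.037391
  V(3,1) = exp(-r*dt) * [p*0.000000 + (1-p)*0.000000] = 0.000000
  V(3,2) = exp(-r*dt) * [p*0.000000 + (1-p)*0.000000] = 0.000000
  V(3,3) = exp(-r*dt) * [p*0.000000 + (1-p)*0.000000] = 0.000000
  V(2,0) = exp(-r*dt) * [p*0.037391 + (1-p)*0.000000] = 0.019548
  V(2,1) = exp(-r*dt) * [p*0.000000 + (1-p)*0.000000] = 0.000000
  V(2,2) = exp(-r*dt) * [p*0.000000 + (1-p)*0.000000] = 0.000000
  V(1,0) = exp(-r*dt) * [p*0.019548 + (1-p)*0.000000] = 0.010219
  V(1,1) = exp(-r*dt) * [p*0.000000 + (1-p)*0.000000] = 0.000000
  V(0,0) = exp(-r*dt) * [p*0.010219 + (1-p)*0.000000] = 0.005343


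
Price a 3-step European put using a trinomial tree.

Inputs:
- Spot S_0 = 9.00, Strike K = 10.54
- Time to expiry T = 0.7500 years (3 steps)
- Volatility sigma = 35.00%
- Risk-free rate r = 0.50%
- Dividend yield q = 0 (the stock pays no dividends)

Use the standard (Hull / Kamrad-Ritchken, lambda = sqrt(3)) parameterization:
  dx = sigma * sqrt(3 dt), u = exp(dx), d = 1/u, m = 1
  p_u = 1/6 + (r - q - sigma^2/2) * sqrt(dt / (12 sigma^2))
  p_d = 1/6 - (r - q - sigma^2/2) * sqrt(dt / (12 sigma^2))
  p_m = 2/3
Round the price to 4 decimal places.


dt = T/N = 0.250000; dx = sigma*sqrt(3*dt) = 0.303109
u = exp(dx) = 1.354062; d = 1/u = 0.738519
p_u = 0.143470, p_m = 0.666667, p_d = 0.189864
Discount per step: exp(-r*dt) = 0.998751
Stock lattice S(k, j) with j the centered position index:
  k=0: S(0,+0) = 9.0000
  k=1: S(1,-1) = 6.6467; S(1,+0) = 9.0000; S(1,+1) = 12.1866
  k=2: S(2,-2) = 4.9087; S(2,-1) = 6.6467; S(2,+0) = 9.0000; S(2,+1) = 12.1866; S(2,+2) = 16.5014
  k=3: S(3,-3) = 3.6252; S(3,-2) = 4.9087; S(3,-1) = 6.6467; S(3,+0) = 9.0000; S(3,+1) = 12.1866; S(3,+2) = 16.5014; S(3,+3) = 22.3439
Terminal payoffs V(N, j) = max(K - S_T, 0):
  V(3,-3) = 6.914842; V(3,-2) = 5.631312; V(3,-1) = 3.893332; V(3,+0) = 1.540000; V(3,+1) = 0.000000; V(3,+2) = 0.000000; V(3,+3) = 0.000000
Backward induction: V(k, j) = exp(-r*dt) * [p_u * V(k+1, j+1) + p_m * V(k+1, j) + p_d * V(k+1, j-1)]
  V(2,-2) = exp(-r*dt) * [p_u*3.893332 + p_m*5.631312 + p_d*6.914842] = 5.618633
  V(2,-1) = exp(-r*dt) * [p_u*1.540000 + p_m*3.893332 + p_d*5.631312] = 3.880826
  V(2,+0) = exp(-r*dt) * [p_u*0.000000 + p_m*1.540000 + p_d*3.893332] = 1.763663
  V(2,+1) = exp(-r*dt) * [p_u*0.000000 + p_m*0.000000 + p_d*1.540000] = 0.292025
  V(2,+2) = exp(-r*dt) * [p_u*0.000000 + p_m*0.000000 + p_d*0.000000] = 0.000000
  V(1,-1) = exp(-r*dt) * [p_u*1.763663 + p_m*3.880826 + p_d*5.618633] = 3.902143
  V(1,+0) = exp(-r*dt) * [p_u*0.292025 + p_m*1.763663 + p_d*3.880826] = 1.952059
  V(1,+1) = exp(-r*dt) * [p_u*0.000000 + p_m*0.292025 + p_d*1.763663] = 0.528878
  V(0,+0) = exp(-r*dt) * [p_u*0.528878 + p_m*1.952059 + p_d*3.902143] = 2.115480

Answer: Price = V(0,0) = 2.1155


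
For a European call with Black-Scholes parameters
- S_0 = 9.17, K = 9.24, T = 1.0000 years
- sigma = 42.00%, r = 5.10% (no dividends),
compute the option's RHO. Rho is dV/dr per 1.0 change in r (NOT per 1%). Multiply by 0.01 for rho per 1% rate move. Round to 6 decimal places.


d1 = 0.3133223824; d2 = -0.1066776176
phi(d1) = 0.3798328502; exp(-qT) = 1.0000000000; exp(-rT) = 0.9502786705
N(d2) = 0.4575223699
Rho = K*T*exp(-rT)*N(d2) = 9.2400 * 1.0000 * 0.9502786705 * 0.4575223699 = 4.017309

Answer: Rho = 4.017309


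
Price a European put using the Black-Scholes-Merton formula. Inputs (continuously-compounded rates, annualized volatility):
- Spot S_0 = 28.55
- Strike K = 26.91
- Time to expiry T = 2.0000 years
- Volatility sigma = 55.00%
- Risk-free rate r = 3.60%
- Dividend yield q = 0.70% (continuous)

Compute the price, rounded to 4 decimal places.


Answer: Price = 6.5800

Derivation:
d1 = (ln(S/K) + (r - q + 0.5*sigma^2) * T) / (sigma * sqrt(T)) = 0.53953401
d2 = d1 - sigma * sqrt(T) = -0.23828345
exp(-rT) = 0.93053090; exp(-qT) = 0.98609754
P = K * exp(-rT) * N(-d2) - S_0 * exp(-qT) * N(-d1)
N(-d1) = 0.29475922; N(-d2) = 0.59416937
P = 26.9100 * 0.93053090 * 0.59416937 - 28.5500 * 0.98609754 * 0.29475922 = 6.5800


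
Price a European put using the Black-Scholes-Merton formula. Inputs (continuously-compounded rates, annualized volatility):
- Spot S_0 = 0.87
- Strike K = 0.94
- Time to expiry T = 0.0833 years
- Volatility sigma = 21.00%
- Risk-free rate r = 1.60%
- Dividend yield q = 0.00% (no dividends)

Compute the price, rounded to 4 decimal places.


Answer: Price = 0.0715

Derivation:
d1 = (ln(S/K) + (r - q + 0.5*sigma^2) * T) / (sigma * sqrt(T)) = -1.22450955
d2 = d1 - sigma * sqrt(T) = -1.28511920
exp(-rT) = 0.99866809; exp(-qT) = 1.00000000
P = K * exp(-rT) * N(-d2) - S_0 * exp(-qT) * N(-d1)
N(-d1) = 0.88961997; N(-d2) = 0.90062468
P = 0.9400 * 0.99866809 * 0.90062468 - 0.8700 * 1.00000000 * 0.88961997 = 0.0715


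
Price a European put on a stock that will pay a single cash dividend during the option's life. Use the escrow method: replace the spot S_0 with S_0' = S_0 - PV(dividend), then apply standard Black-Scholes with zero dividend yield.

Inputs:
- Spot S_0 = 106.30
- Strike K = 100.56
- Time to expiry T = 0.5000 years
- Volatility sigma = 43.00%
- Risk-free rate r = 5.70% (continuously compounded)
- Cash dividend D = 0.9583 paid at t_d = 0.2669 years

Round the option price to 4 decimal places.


PV(D) = D * exp(-r * t_d) = 0.9583 * 0.98490184 = 0.94383143
S_0' = S_0 - PV(D) = 106.3000 - 0.94383143 = 105.35616857
d1 = (ln(S_0'/K) + (r + sigma^2/2)*T) / (sigma*sqrt(T)) = 0.39899611
d2 = d1 - sigma*sqrt(T) = 0.09494019
exp(-rT) = 0.97190229
N(-d1) = 0.34494804; N(-d2) = 0.46218117
P = K * exp(-rT) * N(-d2) - S_0' * N(-d1) = 100.5600 * 0.97190229 * 0.46218117 - 105.35616857 * 0.34494804 = 8.8286

Answer: Price = 8.8286


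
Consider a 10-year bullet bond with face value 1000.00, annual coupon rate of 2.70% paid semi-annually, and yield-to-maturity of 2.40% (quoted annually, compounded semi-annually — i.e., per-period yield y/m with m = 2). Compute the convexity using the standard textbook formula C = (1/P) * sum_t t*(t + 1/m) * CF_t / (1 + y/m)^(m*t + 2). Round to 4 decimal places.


Coupon per period c = face * coupon_rate / m = 13.500000
Periods per year m = 2; per-period yield y/m = 0.012000
Number of cashflows N = 20
Cashflows (t years, CF_t, discount factor 1/(1+y/m)^(m*t), PV):
  t = 0.5000: CF_t = 13.500000, DF = 0.988142, PV = 13.339921
  t = 1.0000: CF_t = 13.500000, DF = 0.976425, PV = 13.181740
  t = 1.5000: CF_t = 13.500000, DF = 0.964847, PV = 13.025435
  t = 2.0000: CF_t = 13.500000, DF = 0.953406, PV = 12.870983
  t = 2.5000: CF_t = 13.500000, DF = 0.942101, PV = 12.718363
  t = 3.0000: CF_t = 13.500000, DF = 0.930930, PV = 12.567552
  t = 3.5000: CF_t = 13.500000, DF = 0.919891, PV = 12.418530
  t = 4.0000: CF_t = 13.500000, DF = 0.908983, PV = 12.271274
  t = 4.5000: CF_t = 13.500000, DF = 0.898205, PV = 12.125765
  t = 5.0000: CF_t = 13.500000, DF = 0.887554, PV = 11.981981
  t = 5.5000: CF_t = 13.500000, DF = 0.877030, PV = 11.839903
  t = 6.0000: CF_t = 13.500000, DF = 0.866630, PV = 11.699509
  t = 6.5000: CF_t = 13.500000, DF = 0.856354, PV = 11.560779
  t = 7.0000: CF_t = 13.500000, DF = 0.846200, PV = 11.423695
  t = 7.5000: CF_t = 13.500000, DF = 0.836166, PV = 11.288236
  t = 8.0000: CF_t = 13.500000, DF = 0.826251, PV = 11.154383
  t = 8.5000: CF_t = 13.500000, DF = 0.816453, PV = 11.022118
  t = 9.0000: CF_t = 13.500000, DF = 0.806772, PV = 10.891421
  t = 9.5000: CF_t = 13.500000, DF = 0.797205, PV = 10.762274
  t = 10.0000: CF_t = 1013.500000, DF = 0.787752, PV = 798.387085
Price P = sum_t PV_t = 1026.530947
Convexity numerator sum_t t*(t + 1/m) * CF_t / (1+y/m)^(m*t + 2):
  t = 0.5000: term = 6.512717
  t = 1.0000: term = 19.306475
  t = 1.5000: term = 38.155088
  t = 2.0000: term = 62.837760
  t = 2.5000: term = 93.138973
  t = 3.0000: term = 128.848381
  t = 3.5000: term = 169.760713
  t = 4.0000: term = 215.675666
  t = 4.5000: term = 266.397809
  t = 5.0000: term = 321.736485
  t = 5.5000: term = 381.505713
  t = 6.0000: term = 445.524099
  t = 6.5000: term = 513.614739
  t = 7.0000: term = 585.605129
  t = 7.5000: term = 661.327080
  t = 8.0000: term = 740.616624
  t = 8.5000: term = 823.313935
  t = 9.0000: term = 909.263239
  t = 9.5000: term = 998.312735
  t = 10.0000: term = 81854.352425
Convexity = (1/P) * sum = 89235.805786 / 1026.530947 = 86.929484

Answer: Convexity = 86.9295


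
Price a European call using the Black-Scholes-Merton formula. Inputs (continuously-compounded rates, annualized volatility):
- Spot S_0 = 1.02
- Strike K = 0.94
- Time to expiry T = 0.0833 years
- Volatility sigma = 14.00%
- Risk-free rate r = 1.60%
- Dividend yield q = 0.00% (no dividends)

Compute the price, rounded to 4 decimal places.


Answer: Price = 0.0815

Derivation:
d1 = (ln(S/K) + (r - q + 0.5*sigma^2) * T) / (sigma * sqrt(T)) = 2.07459952
d2 = d1 - sigma * sqrt(T) = 2.03419309
exp(-rT) = 0.99866809; exp(-qT) = 1.00000000
C = S_0 * exp(-qT) * N(d1) - K * exp(-rT) * N(d2)
N(d1) = 0.98098817; N(d2) = 0.97903393
C = 1.0200 * 1.00000000 * 0.98098817 - 0.9400 * 0.99866809 * 0.97903393 = 0.0815


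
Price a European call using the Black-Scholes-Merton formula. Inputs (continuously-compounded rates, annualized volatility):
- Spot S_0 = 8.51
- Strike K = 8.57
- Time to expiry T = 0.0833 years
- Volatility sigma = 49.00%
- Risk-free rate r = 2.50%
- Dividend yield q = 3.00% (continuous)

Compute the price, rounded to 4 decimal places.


Answer: Price = 0.4493

Derivation:
d1 = (ln(S/K) + (r - q + 0.5*sigma^2) * T) / (sigma * sqrt(T)) = 0.01808676
d2 = d1 - sigma * sqrt(T) = -0.12333576
exp(-rT) = 0.99791967; exp(-qT) = 0.99750412
C = S_0 * exp(-qT) * N(d1) - K * exp(-rT) * N(d2)
N(d1) = 0.50721518; N(d2) = 0.45092061
C = 8.5100 * 0.99750412 * 0.50721518 - 8.5700 * 0.99791967 * 0.45092061 = 0.4493


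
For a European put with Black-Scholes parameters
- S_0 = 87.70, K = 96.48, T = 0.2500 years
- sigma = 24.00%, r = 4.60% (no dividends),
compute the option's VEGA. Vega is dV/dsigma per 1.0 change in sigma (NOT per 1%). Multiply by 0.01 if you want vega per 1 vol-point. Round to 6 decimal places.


d1 = -0.6392819467; d2 = -0.7592819467
phi(d1) = 0.3252115983; exp(-qT) = 1.0000000000; exp(-rT) = 0.9885658722
Vega = S * exp(-qT) * phi(d1) * sqrt(T) = 87.7000 * 1.0000000000 * 0.3252115983 * 0.5000000000 = 14.260529

Answer: Vega = 14.260529


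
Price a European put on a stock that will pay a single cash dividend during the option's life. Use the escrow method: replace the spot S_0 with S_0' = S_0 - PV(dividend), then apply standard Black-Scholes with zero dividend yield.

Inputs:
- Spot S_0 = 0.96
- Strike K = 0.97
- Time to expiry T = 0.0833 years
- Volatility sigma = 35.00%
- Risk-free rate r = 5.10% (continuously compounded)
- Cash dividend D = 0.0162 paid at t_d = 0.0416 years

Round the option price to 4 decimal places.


Answer: Price = 0.0505

Derivation:
PV(D) = D * exp(-r * t_d) = 0.0162 * 0.99788065 = 0.01616567
S_0' = S_0 - PV(D) = 0.9600 - 0.01616567 = 0.94383433
d1 = (ln(S_0'/K) + (r + sigma^2/2)*T) / (sigma*sqrt(T)) = -0.17813984
d2 = d1 - sigma*sqrt(T) = -0.27915593
exp(-rT) = 0.99576071
N(-d1) = 0.57069342; N(-d2) = 0.60993742
P = K * exp(-rT) * N(-d2) - S_0' * N(-d1) = 0.9700 * 0.99576071 * 0.60993742 - 0.94383433 * 0.57069342 = 0.0505


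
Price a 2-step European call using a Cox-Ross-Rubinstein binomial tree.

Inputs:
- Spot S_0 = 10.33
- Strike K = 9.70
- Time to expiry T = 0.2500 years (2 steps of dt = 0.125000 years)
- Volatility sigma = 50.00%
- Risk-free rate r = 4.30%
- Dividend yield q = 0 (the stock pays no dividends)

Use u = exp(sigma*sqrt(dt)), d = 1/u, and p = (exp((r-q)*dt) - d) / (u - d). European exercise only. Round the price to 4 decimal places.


Answer: Price = V(0,0) = 1.4108

Derivation:
dt = T/N = 0.125000
u = exp(sigma*sqrt(dt)) = 1.193365; d = 1/u = 0.837967
p = (exp((r-q)*dt) - d) / (u - d) = 0.471085
Discount per step: exp(-r*dt) = 0.994639
Stock lattice S(k, i) with i counting down-moves:
  k=0: S(0,0) = 10.3300
  k=1: S(1,0) = 12.3275; S(1,1) = 8.6562
  k=2: S(2,0) = 14.7111; S(2,1) = 10.3300; S(2,2) = 7.2536
Terminal payoffs V(N, i) = max(S_T - K, 0):
  V(2,0) = 5.011149; V(2,1) = 0.630000; V(2,2) = 0.000000
Backward induction: V(k, i) = exp(-r*dt) * [p * V(k+1, i) + (1-p) * V(k+1, i+1)].
  V(1,0) = exp(-r*dt) * [p*5.011149 + (1-p)*0.630000] = 2.679454
  V(1,1) = exp(-r*dt) * [p*0.630000 + (1-p)*0.000000] = 0.295193
  V(0,0) = exp(-r*dt) * [p*2.679454 + (1-p)*0.295193] = 1.410779


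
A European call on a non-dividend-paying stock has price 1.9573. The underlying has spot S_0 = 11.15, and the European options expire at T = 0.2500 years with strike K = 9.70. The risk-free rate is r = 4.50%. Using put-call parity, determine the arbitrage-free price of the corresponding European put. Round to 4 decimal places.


Put-call parity: C - P = S_0 * exp(-qT) - K * exp(-rT).
S_0 * exp(-qT) = 11.1500 * 1.00000000 = 11.15000000
K * exp(-rT) = 9.7000 * 0.98881304 = 9.59148653
P = C - S*exp(-qT) + K*exp(-rT)
P = 1.9573 - 11.15000000 + 9.59148653 = 0.3988

Answer: Put price = 0.3988


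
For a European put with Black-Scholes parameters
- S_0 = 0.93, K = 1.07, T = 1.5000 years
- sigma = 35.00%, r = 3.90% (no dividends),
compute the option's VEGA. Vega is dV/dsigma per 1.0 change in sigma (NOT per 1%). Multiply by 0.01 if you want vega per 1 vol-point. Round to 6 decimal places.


Answer: Vega = 0.454273

Derivation:
d1 = 0.0236682732; d2 = -0.4049924318
phi(d1) = 0.3988305549; exp(-qT) = 1.0000000000; exp(-rT) = 0.9431782404
Vega = S * exp(-qT) * phi(d1) * sqrt(T) = 0.9300 * 1.0000000000 * 0.3988305549 * 1.2247448714 = 0.454273


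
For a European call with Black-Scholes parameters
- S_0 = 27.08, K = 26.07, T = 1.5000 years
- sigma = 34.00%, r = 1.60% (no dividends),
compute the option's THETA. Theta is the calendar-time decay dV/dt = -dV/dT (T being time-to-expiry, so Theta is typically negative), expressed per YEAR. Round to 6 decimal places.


Answer: Theta = -1.600903

Derivation:
d1 = 0.3571217243; d2 = -0.0592915320
phi(d1) = 0.3742966942; exp(-qT) = 1.0000000000; exp(-rT) = 0.9762857098
Theta = -S*exp(-qT)*phi(d1)*sigma/(2*sqrt(T)) - r*K*exp(-rT)*N(d2) + q*S*exp(-qT)*N(d1)
N(d1) = 0.6394996591; N(d2) = 0.4763599529; sqrt(T) = 1.2247448714
Term 1 = -27.0800 * 1.0000000000 * 0.3742966942 * 0.3400 / (2 * 1.2247448714) = -1.4069152700
Term 2 = -0.0160 * 26.0700 * 0.9762857098 * 0.4763599529 = -0.1939872516
Term 3 = 0 (no dividend yield, q = 0)
Theta = -1.4069152700 + (-0.1939872516) + (0.0000000000) = -1.600903


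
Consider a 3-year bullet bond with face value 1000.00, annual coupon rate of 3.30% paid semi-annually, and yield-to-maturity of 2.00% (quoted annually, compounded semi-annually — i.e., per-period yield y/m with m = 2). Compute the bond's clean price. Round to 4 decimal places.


Answer: Price = 1037.6706

Derivation:
Coupon per period c = face * coupon_rate / m = 16.500000
Periods per year m = 2; per-period yield y/m = 0.010000
Number of cashflows N = 6
Cashflows (t years, CF_t, discount factor 1/(1+y/m)^(m*t), PV):
  t = 0.5000: CF_t = 16.500000, DF = 0.990099, PV = 16.336634
  t = 1.0000: CF_t = 16.500000, DF = 0.980296, PV = 16.174885
  t = 1.5000: CF_t = 16.500000, DF = 0.970590, PV = 16.014737
  t = 2.0000: CF_t = 16.500000, DF = 0.960980, PV = 15.856176
  t = 2.5000: CF_t = 16.500000, DF = 0.951466, PV = 15.699184
  t = 3.0000: CF_t = 1016.500000, DF = 0.942045, PV = 957.588982
Price P = sum_t PV_t = 1037.670597


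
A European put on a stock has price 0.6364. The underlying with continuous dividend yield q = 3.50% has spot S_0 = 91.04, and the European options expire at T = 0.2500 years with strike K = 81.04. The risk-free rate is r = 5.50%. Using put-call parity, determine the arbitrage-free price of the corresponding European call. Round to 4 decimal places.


Answer: Call price = 10.9499

Derivation:
Put-call parity: C - P = S_0 * exp(-qT) - K * exp(-rT).
S_0 * exp(-qT) = 91.0400 * 0.99128817 = 90.24687498
K * exp(-rT) = 81.0400 * 0.98634410 = 79.93332582
C = P + S*exp(-qT) - K*exp(-rT)
C = 0.6364 + 90.24687498 - 79.93332582 = 10.9499


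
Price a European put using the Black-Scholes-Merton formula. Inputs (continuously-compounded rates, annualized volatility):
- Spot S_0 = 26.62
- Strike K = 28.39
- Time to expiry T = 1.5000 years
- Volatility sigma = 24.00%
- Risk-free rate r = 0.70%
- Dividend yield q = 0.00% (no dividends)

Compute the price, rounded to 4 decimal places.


d1 = (ln(S/K) + (r - q + 0.5*sigma^2) * T) / (sigma * sqrt(T)) = -0.03631422
d2 = d1 - sigma * sqrt(T) = -0.33025299
exp(-rT) = 0.98955493; exp(-qT) = 1.00000000
P = K * exp(-rT) * N(-d2) - S_0 * exp(-qT) * N(-d1)
N(-d1) = 0.51448409; N(-d2) = 0.62939559
P = 28.3900 * 0.98955493 * 0.62939559 - 26.6200 * 1.00000000 * 0.51448409 = 3.9863

Answer: Price = 3.9863


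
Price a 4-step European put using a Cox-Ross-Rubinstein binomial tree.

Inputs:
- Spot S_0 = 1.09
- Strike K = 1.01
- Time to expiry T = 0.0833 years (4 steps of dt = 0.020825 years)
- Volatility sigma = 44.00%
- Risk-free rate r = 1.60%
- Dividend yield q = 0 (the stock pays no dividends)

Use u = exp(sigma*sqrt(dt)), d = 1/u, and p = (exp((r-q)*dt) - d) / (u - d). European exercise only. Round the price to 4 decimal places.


Answer: Price = V(0,0) = 0.0245

Derivation:
dt = T/N = 0.020825
u = exp(sigma*sqrt(dt)) = 1.065555; d = 1/u = 0.938478
p = (exp((r-q)*dt) - d) / (u - d) = 0.486754
Discount per step: exp(-r*dt) = 0.999667
Stock lattice S(k, i) with i counting down-moves:
  k=0: S(0,0) = 1.0900
  k=1: S(1,0) = 1.1615; S(1,1) = 1.0229
  k=2: S(2,0) = 1.2376; S(2,1) = 1.0900; S(2,2) = 0.9600
  k=3: S(3,0) = 1.3187; S(3,1) = 1.1615; S(3,2) = 1.0229; S(3,3) = 0.9009
  k=4: S(4,0) = 1.4052; S(4,1) = 1.2376; S(4,2) = 1.0900; S(4,3) = 0.9600; S(4,4) = 0.8455
Terminal payoffs V(N, i) = max(K - S_T, 0):
  V(4,0) = 0.000000; V(4,1) = 0.000000; V(4,2) = 0.000000; V(4,3) = 0.049992; V(4,4) = 0.164482
Backward induction: V(k, i) = exp(-r*dt) * [p * V(k+1, i) + (1-p) * V(k+1, i+1)].
  V(3,0) = exp(-r*dt) * [p*0.000000 + (1-p)*0.000000] = 0.000000
  V(3,1) = exp(-r*dt) * [p*0.000000 + (1-p)*0.000000] = 0.000000
  V(3,2) = exp(-r*dt) * [p*0.000000 + (1-p)*0.049992] = 0.025650
  V(3,3) = exp(-r*dt) * [p*0.049992 + (1-p)*0.164482] = 0.108717
  V(2,0) = exp(-r*dt) * [p*0.000000 + (1-p)*0.000000] = 0.000000
  V(2,1) = exp(-r*dt) * [p*0.000000 + (1-p)*0.025650] = 0.013160
  V(2,2) = exp(-r*dt) * [p*0.025650 + (1-p)*0.108717] = 0.068261
  V(1,0) = exp(-r*dt) * [p*0.000000 + (1-p)*0.013160] = 0.006752
  V(1,1) = exp(-r*dt) * [p*0.013160 + (1-p)*0.068261] = 0.041427
  V(0,0) = exp(-r*dt) * [p*0.006752 + (1-p)*0.041427] = 0.024541


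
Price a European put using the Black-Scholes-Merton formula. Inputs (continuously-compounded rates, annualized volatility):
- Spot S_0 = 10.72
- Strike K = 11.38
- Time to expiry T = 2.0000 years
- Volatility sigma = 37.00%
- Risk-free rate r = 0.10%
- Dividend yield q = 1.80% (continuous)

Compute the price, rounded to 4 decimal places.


d1 = (ln(S/K) + (r - q + 0.5*sigma^2) * T) / (sigma * sqrt(T)) = 0.08247106
d2 = d1 - sigma * sqrt(T) = -0.44078796
exp(-rT) = 0.99800200; exp(-qT) = 0.96464029
P = K * exp(-rT) * N(-d2) - S_0 * exp(-qT) * N(-d1)
N(-d1) = 0.46713606; N(-d2) = 0.67031674
P = 11.3800 * 0.99800200 * 0.67031674 - 10.7200 * 0.96464029 * 0.46713606 = 2.7823

Answer: Price = 2.7823


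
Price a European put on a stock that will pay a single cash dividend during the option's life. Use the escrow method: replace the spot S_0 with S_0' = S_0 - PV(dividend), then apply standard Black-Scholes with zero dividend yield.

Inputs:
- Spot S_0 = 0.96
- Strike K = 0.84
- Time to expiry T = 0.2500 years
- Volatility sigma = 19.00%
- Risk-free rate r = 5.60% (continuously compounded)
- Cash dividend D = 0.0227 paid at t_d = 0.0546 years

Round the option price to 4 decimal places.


Answer: Price = 0.0038

Derivation:
PV(D) = D * exp(-r * t_d) = 0.0227 * 0.99694707 = 0.02263070
S_0' = S_0 - PV(D) = 0.9600 - 0.02263070 = 0.93736930
d1 = (ln(S_0'/K) + (r + sigma^2/2)*T) / (sigma*sqrt(T)) = 1.34934678
d2 = d1 - sigma*sqrt(T) = 1.25434678
exp(-rT) = 0.98609754
N(-d1) = 0.08861280; N(-d2) = 0.10485799
P = K * exp(-rT) * N(-d2) - S_0' * N(-d1) = 0.8400 * 0.98609754 * 0.10485799 - 0.93736930 * 0.08861280 = 0.0038


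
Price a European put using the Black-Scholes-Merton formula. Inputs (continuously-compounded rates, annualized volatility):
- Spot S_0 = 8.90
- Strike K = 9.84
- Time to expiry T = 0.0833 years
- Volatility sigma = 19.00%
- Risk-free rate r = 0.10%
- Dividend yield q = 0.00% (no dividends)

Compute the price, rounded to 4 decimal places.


d1 = (ln(S/K) + (r - q + 0.5*sigma^2) * T) / (sigma * sqrt(T)) = -1.80201360
d2 = d1 - sigma * sqrt(T) = -1.85685091
exp(-rT) = 0.99991670; exp(-qT) = 1.00000000
P = K * exp(-rT) * N(-d2) - S_0 * exp(-qT) * N(-d1)
N(-d1) = 0.96422837; N(-d2) = 0.96833382
P = 9.8400 * 0.99991670 * 0.96833382 - 8.9000 * 1.00000000 * 0.96422837 = 0.9460

Answer: Price = 0.9460


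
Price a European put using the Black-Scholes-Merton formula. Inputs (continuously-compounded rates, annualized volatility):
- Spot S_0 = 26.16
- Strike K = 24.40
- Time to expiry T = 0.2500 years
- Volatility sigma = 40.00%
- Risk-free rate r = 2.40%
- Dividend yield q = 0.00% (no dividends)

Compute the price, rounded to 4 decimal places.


d1 = (ln(S/K) + (r - q + 0.5*sigma^2) * T) / (sigma * sqrt(T)) = 0.47824197
d2 = d1 - sigma * sqrt(T) = 0.27824197
exp(-rT) = 0.99401796; exp(-qT) = 1.00000000
P = K * exp(-rT) * N(-d2) - S_0 * exp(-qT) * N(-d1)
N(-d1) = 0.31623900; N(-d2) = 0.39041331
P = 24.4000 * 0.99401796 * 0.39041331 - 26.1600 * 1.00000000 * 0.31623900 = 1.1963

Answer: Price = 1.1963


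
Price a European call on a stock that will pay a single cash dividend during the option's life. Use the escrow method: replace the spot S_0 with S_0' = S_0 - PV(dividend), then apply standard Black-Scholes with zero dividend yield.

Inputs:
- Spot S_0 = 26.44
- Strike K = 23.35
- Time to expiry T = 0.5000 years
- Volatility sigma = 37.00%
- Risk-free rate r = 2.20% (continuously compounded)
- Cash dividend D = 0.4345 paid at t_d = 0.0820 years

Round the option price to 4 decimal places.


Answer: Price = 4.2679

Derivation:
PV(D) = D * exp(-r * t_d) = 0.4345 * 0.99819763 = 0.43371687
S_0' = S_0 - PV(D) = 26.4400 - 0.43371687 = 26.00628313
d1 = (ln(S_0'/K) + (r + sigma^2/2)*T) / (sigma*sqrt(T)) = 0.58466717
d2 = d1 - sigma*sqrt(T) = 0.32303766
exp(-rT) = 0.98906028
N(d1) = 0.72061423; N(d2) = 0.62666664
C = S_0' * N(d1) - K * exp(-rT) * N(d2) = 26.00628313 * 0.72061423 - 23.3500 * 0.98906028 * 0.62666664 = 4.2679


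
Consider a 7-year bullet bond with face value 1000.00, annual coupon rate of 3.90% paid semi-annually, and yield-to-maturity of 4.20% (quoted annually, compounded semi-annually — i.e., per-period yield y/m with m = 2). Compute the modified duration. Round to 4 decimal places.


Coupon per period c = face * coupon_rate / m = 19.500000
Periods per year m = 2; per-period yield y/m = 0.021000
Number of cashflows N = 14
Cashflows (t years, CF_t, discount factor 1/(1+y/m)^(m*t), PV):
  t = 0.5000: CF_t = 19.500000, DF = 0.979432, PV = 19.098923
  t = 1.0000: CF_t = 19.500000, DF = 0.959287, PV = 18.706095
  t = 1.5000: CF_t = 19.500000, DF = 0.939556, PV = 18.321346
  t = 2.0000: CF_t = 19.500000, DF = 0.920231, PV = 17.944512
  t = 2.5000: CF_t = 19.500000, DF = 0.901304, PV = 17.575428
  t = 3.0000: CF_t = 19.500000, DF = 0.882766, PV = 17.213935
  t = 3.5000: CF_t = 19.500000, DF = 0.864609, PV = 16.859878
  t = 4.0000: CF_t = 19.500000, DF = 0.846826, PV = 16.513102
  t = 4.5000: CF_t = 19.500000, DF = 0.829408, PV = 16.173460
  t = 5.0000: CF_t = 19.500000, DF = 0.812349, PV = 15.840803
  t = 5.5000: CF_t = 19.500000, DF = 0.795640, PV = 15.514988
  t = 6.0000: CF_t = 19.500000, DF = 0.779276, PV = 15.195875
  t = 6.5000: CF_t = 19.500000, DF = 0.763247, PV = 14.883325
  t = 7.0000: CF_t = 1019.500000, DF = 0.747549, PV = 762.126111
Price P = sum_t PV_t = 981.967779
First compute Macaulay numerator sum_t t * PV_t:
  t * PV_t at t = 0.5000: 9.549461
  t * PV_t at t = 1.0000: 18.706095
  t * PV_t at t = 1.5000: 27.482020
  t * PV_t at t = 2.0000: 35.889023
  t * PV_t at t = 2.5000: 43.938569
  t * PV_t at t = 3.0000: 51.641805
  t * PV_t at t = 3.5000: 59.009572
  t * PV_t at t = 4.0000: 66.052410
  t * PV_t at t = 4.5000: 72.780569
  t * PV_t at t = 5.0000: 79.204015
  t * PV_t at t = 5.5000: 85.332435
  t * PV_t at t = 6.0000: 91.175249
  t * PV_t at t = 6.5000: 96.741612
  t * PV_t at t = 7.0000: 5334.882774
Macaulay duration D = 6072.385608 / 981.967779 = 6.183895
Modified duration = D / (1 + y/m) = 6.183895 / (1 + 0.021000) = 6.056704

Answer: Modified duration = 6.0567


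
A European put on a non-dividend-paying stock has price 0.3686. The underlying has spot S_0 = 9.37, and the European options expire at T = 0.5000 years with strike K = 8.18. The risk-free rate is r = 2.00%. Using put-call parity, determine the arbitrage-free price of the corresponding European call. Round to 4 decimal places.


Answer: Call price = 1.6400

Derivation:
Put-call parity: C - P = S_0 * exp(-qT) - K * exp(-rT).
S_0 * exp(-qT) = 9.3700 * 1.00000000 = 9.37000000
K * exp(-rT) = 8.1800 * 0.99004983 = 8.09860764
C = P + S*exp(-qT) - K*exp(-rT)
C = 0.3686 + 9.37000000 - 8.09860764 = 1.6400


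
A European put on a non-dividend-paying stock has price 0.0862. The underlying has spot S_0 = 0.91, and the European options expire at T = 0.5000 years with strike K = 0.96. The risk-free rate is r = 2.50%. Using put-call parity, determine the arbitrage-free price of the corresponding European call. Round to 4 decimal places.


Answer: Call price = 0.0481

Derivation:
Put-call parity: C - P = S_0 * exp(-qT) - K * exp(-rT).
S_0 * exp(-qT) = 0.9100 * 1.00000000 = 0.91000000
K * exp(-rT) = 0.9600 * 0.98757780 = 0.94807469
C = P + S*exp(-qT) - K*exp(-rT)
C = 0.0862 + 0.91000000 - 0.94807469 = 0.0481


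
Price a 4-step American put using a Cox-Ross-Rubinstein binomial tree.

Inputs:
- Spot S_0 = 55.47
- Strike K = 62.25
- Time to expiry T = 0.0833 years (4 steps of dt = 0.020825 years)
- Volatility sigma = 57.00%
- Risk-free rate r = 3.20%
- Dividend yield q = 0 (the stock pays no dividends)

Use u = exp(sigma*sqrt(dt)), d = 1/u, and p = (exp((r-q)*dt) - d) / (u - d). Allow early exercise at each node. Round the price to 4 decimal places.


Answer: Price = V(0,0) = 8.1865

Derivation:
dt = T/N = 0.020825
u = exp(sigma*sqrt(dt)) = 1.085734; d = 1/u = 0.921036
p = (exp((r-q)*dt) - d) / (u - d) = 0.483495
Discount per step: exp(-r*dt) = 0.999334
Stock lattice S(k, i) with i counting down-moves:
  k=0: S(0,0) = 55.4700
  k=1: S(1,0) = 60.2256; S(1,1) = 51.0899
  k=2: S(2,0) = 65.3890; S(2,1) = 55.4700; S(2,2) = 47.0556
  k=3: S(3,0) = 70.9951; S(3,1) = 60.2256; S(3,2) = 51.0899; S(3,3) = 43.3399
  k=4: S(4,0) = 77.0817; S(4,1) = 65.3890; S(4,2) = 55.4700; S(4,3) = 47.0556; S(4,4) = 39.9176
Terminal payoffs V(N, i) = max(K - S_T, 0):
  V(4,0) = 0.000000; V(4,1) = 0.000000; V(4,2) = 6.780000; V(4,3) = 15.194375; V(4,4) = 22.332353
Backward induction: V(k, i) = exp(-r*dt) * [p * V(k+1, i) + (1-p) * V(k+1, i+1)]; then take max(V_cont, immediate exercise) for American.
  V(3,0) = exp(-r*dt) * [p*0.000000 + (1-p)*0.000000] = 0.000000; exercise = 0.000000; V(3,0) = max -> 0.000000
  V(3,1) = exp(-r*dt) * [p*0.000000 + (1-p)*6.780000] = 3.499570; exercise = 2.024353; V(3,1) = max -> 3.499570
  V(3,2) = exp(-r*dt) * [p*6.780000 + (1-p)*15.194375] = 11.118653; exercise = 11.160123; V(3,2) = max -> 11.160123
  V(3,3) = exp(-r*dt) * [p*15.194375 + (1-p)*22.332353] = 18.868597; exercise = 18.910066; V(3,3) = max -> 18.910066
  V(2,0) = exp(-r*dt) * [p*0.000000 + (1-p)*3.499570] = 1.806341; exercise = 0.000000; V(2,0) = max -> 1.806341
  V(2,1) = exp(-r*dt) * [p*3.499570 + (1-p)*11.160123] = 7.451316; exercise = 6.780000; V(2,1) = max -> 7.451316
  V(2,2) = exp(-r*dt) * [p*11.160123 + (1-p)*18.910066] = 15.152905; exercise = 15.194375; V(2,2) = max -> 15.194375
  V(1,0) = exp(-r*dt) * [p*1.806341 + (1-p)*7.451316] = 4.718852; exercise = 2.024353; V(1,0) = max -> 4.718852
  V(1,1) = exp(-r*dt) * [p*7.451316 + (1-p)*15.194375] = 11.443015; exercise = 11.160123; V(1,1) = max -> 11.443015
  V(0,0) = exp(-r*dt) * [p*4.718852 + (1-p)*11.443015] = 8.186457; exercise = 6.780000; V(0,0) = max -> 8.186457
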